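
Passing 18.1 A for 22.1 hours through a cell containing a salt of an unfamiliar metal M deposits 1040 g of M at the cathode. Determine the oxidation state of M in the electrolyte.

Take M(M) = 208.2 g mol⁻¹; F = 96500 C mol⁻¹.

Q = I·t = 18.10 A × 79560 s = 1440000 C, so n(e⁻) = 1440000/96500 = 14.92 mol.
n(M) deposited = 1040 / 208.2 = 4.995 mol.
Electrons per atom = n(e⁻)/n(M) = 14.92 / 4.995 = 2.99 ≈ 3, so the ion is M³⁺.

+3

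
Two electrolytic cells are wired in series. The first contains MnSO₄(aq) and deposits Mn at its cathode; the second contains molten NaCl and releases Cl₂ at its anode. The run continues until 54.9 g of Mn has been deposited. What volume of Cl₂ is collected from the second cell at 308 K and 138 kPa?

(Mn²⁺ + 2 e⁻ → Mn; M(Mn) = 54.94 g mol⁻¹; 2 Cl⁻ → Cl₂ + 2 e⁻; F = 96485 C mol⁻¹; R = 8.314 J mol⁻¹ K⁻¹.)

n(Mn) = 54.9 / 54.94 = 0.9993 mol, so n(e⁻) = 2 × 0.9993 = 1.999 mol.
The cells are in series, so the same 1.999 mol of electrons passes through the second cell.
2 Cl⁻ → Cl₂ + 2 e⁻ — 2 mol e⁻ per mol Cl₂, so n(Cl₂) = 1.999/2 = 0.9993 mol.
V = nRT/P = (0.9993 × 8.314 × 308) / (138 × 10³) = 0.0185 m³ = 18.5 L.

18.5 L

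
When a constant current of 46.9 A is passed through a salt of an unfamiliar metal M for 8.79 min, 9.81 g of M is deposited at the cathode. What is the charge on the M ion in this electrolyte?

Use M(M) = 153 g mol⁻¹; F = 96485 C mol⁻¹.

Q = I·t = 46.90 A × 527.40 s = 24740 C, so n(e⁻) = 24740/96485 = 0.2564 mol.
n(M) deposited = 9.81 / 153 = 0.06412 mol.
Electrons per atom = n(e⁻)/n(M) = 0.2564 / 0.06412 = 4.00 ≈ 4, so the ion is M⁴⁺.

+4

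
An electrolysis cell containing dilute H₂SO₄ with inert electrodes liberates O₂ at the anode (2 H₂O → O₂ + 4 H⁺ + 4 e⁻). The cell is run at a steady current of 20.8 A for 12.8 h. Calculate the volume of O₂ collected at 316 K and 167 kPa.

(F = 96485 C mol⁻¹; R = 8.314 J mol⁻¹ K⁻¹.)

Q = I·t = 20.80 A × 46080 s = 958500 C.
n(e⁻) = Q/F = 958500 / 96485 = 9.934 mol.
4 electrons are transferred per O₂ molecule, so n(O₂) = 9.934 / 4 = 2.483 mol.
V = nRT/P = (2.483 × 8.314 × 316) / (167 × 10³ Pa) = 0.0391 m³ = 39.1 L.

39.1 L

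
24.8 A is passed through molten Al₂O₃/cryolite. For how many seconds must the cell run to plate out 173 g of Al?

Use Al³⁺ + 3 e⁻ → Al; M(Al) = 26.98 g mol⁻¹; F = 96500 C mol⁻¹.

74900 s

n(Al) = m/M = 173 / 26.98 = 6.412 mol.
Each Al atom requires 3 electrons, so n(e⁻) = 3 × 6.412 = 19.24 mol.
Q = n(e⁻)·F = 19.24 × 96500 = 1856000 C.
t = Q/I = 1856000 / 24.80 A = 74850 s.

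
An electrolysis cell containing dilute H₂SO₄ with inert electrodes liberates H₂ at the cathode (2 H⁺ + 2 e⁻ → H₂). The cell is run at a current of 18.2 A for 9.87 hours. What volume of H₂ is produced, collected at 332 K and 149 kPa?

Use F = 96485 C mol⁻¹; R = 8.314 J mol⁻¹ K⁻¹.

Q = I·t = 18.20 A × 35532 s = 646700 C.
n(e⁻) = Q/F = 646700 / 96485 = 6.702 mol.
2 electrons are transferred per H₂ molecule, so n(H₂) = 6.702 / 2 = 3.351 mol.
V = nRT/P = (3.351 × 8.314 × 332) / (149 × 10³ Pa) = 0.0621 m³ = 62.1 L.

62.1 L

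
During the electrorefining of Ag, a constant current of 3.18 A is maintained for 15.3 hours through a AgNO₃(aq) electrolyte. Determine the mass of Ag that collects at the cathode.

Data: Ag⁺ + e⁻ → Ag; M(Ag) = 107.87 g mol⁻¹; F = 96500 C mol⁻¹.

Q = I·t = 3.180 A × 55080 s = 175200 C.
n(e⁻) = Q/F = 175200 / 96500 = 1.815 mol.
Ag⁺ + e⁻ → Ag, so n(Ag) = n(e⁻)/1 = 1.815 mol.
m = n·M = 1.815 × 107.87 = 196 g.

196 g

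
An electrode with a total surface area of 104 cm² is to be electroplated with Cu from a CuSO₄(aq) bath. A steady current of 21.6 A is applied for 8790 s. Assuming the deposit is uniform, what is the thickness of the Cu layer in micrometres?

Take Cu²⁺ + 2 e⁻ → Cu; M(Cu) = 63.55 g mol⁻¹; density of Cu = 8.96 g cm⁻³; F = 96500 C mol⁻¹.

Q = I·t = 21.60 × 8790.0 = 189900 C; n(e⁻) = 1.968 mol.
n(Cu) = n(e⁻)/2 = 0.9838 mol, so m = 0.9838 × 63.55 = 62.52 g.
Volume = m/ρ = 62.52 / 8.96 = 6.977 cm³.
Thickness = V/A = 6.977 / 104 = 0.0671 cm = 671 μm.

671 μm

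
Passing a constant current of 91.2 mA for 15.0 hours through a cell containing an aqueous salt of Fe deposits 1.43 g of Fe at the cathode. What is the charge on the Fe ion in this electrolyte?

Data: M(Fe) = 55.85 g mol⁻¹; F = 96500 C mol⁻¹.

+2

Q = I·t = 0.09120 A × 54000 s = 4925 C, so n(e⁻) = 4925/96500 = 0.05103 mol.
n(Fe) deposited = 1.43 / 55.85 = 0.02560 mol.
Electrons per atom = n(e⁻)/n(Fe) = 0.05103 / 0.02560 = 1.99 ≈ 2, so the ion is Fe²⁺.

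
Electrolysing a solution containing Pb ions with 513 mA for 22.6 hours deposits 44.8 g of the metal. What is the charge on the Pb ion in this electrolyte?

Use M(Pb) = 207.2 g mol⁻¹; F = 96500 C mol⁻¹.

Q = I·t = 0.5130 A × 81360 s = 41740 C, so n(e⁻) = 41740/96500 = 0.4325 mol.
n(Pb) deposited = 44.8 / 207.2 = 0.2162 mol.
Electrons per atom = n(e⁻)/n(Pb) = 0.4325 / 0.2162 = 2.00 ≈ 2, so the ion is Pb²⁺.

+2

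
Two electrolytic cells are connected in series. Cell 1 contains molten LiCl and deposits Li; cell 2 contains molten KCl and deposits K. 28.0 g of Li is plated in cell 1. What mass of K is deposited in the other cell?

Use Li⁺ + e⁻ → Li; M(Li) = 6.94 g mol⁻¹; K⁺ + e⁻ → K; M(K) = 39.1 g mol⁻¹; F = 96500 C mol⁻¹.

158 g

n(Li) = 28.0 / 6.94 = 4.035 mol.
Since Li⁺ + e⁻ → Li, n(e⁻) passed = 1 × 4.035 = 4.035 mol.
Cells in series carry the same charge, so the same 4.035 mol of electrons passes through cell 2.
K⁺ + e⁻ → K, so n(K) = 4.035 / 1 = 4.035 mol.
m(K) = 4.035 × 39.1 = 158 g.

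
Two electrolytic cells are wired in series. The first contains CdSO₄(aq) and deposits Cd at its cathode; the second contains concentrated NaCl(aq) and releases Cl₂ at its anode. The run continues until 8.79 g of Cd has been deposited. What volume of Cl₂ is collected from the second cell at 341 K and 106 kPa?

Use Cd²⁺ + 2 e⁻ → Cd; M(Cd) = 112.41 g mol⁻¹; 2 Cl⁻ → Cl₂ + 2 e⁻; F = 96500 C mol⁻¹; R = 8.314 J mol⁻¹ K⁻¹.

n(Cd) = 8.79 / 112.41 = 0.07820 mol, so n(e⁻) = 2 × 0.07820 = 0.1564 mol.
The cells are in series, so the same 0.1564 mol of electrons passes through the second cell.
2 Cl⁻ → Cl₂ + 2 e⁻ — 2 mol e⁻ per mol Cl₂, so n(Cl₂) = 0.1564/2 = 0.07820 mol.
V = nRT/P = (0.07820 × 8.314 × 341) / (106 × 10³) = 0.00209 m³ = 2.09 L.

2.09 L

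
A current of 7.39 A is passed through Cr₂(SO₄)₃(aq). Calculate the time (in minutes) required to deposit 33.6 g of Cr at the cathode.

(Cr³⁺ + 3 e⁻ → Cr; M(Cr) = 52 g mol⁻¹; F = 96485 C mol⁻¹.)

422 min

n(Cr) = m/M = 33.6 / 52 = 0.6462 mol.
Each Cr atom requires 3 electrons, so n(e⁻) = 3 × 0.6462 = 1.938 mol.
Q = n(e⁻)·F = 1.938 × 96485 = 187000 C.
t = Q/I = 187000 / 7.390 A = 25310 s = 422 min.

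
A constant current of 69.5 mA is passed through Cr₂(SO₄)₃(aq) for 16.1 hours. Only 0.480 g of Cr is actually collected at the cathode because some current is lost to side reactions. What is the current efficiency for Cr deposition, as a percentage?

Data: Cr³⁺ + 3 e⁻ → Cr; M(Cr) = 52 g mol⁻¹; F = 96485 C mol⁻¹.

Q = I·t = 0.06950 × 57960 = 4028 C; n(e⁻) = 4028/96485 = 0.04175 mol.
Theoretical n(Cr) = n(e⁻)/3 = 0.01392 mol, i.e. m_theo = 0.01392 × 52 = 0.7237 g.
Efficiency = m_actual / m_theo = 0.480 / 0.7237 = 66.3 %.

66.3 %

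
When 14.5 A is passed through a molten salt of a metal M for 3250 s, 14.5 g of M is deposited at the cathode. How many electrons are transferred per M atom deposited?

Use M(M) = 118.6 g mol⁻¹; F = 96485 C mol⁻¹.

4

Q = I·t = 14.50 A × 3250.0 s = 47120 C, so n(e⁻) = 47120/96485 = 0.4884 mol.
n(M) deposited = 14.5 / 118.6 = 0.1223 mol.
Electrons per atom = n(e⁻)/n(M) = 0.4884 / 0.1223 = 3.99 ≈ 4, so the ion is M⁴⁺.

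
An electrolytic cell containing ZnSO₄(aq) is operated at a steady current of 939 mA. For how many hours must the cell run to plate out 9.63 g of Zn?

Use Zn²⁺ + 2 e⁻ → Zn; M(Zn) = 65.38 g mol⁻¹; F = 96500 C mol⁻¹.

8.41 h

n(Zn) = m/M = 9.63 / 65.38 = 0.1473 mol.
Each Zn atom requires 2 electrons, so n(e⁻) = 2 × 0.1473 = 0.2946 mol.
Q = n(e⁻)·F = 0.2946 × 96500 = 28430 C.
t = Q/I = 28430 / 0.9390 A = 30270 s = 8.41 h.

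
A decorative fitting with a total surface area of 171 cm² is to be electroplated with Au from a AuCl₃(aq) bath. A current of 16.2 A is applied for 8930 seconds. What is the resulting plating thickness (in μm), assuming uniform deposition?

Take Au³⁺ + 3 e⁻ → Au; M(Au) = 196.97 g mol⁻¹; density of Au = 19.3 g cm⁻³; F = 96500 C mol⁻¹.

298 μm

Q = I·t = 16.20 × 8930.0 = 144700 C; n(e⁻) = 1.499 mol.
n(Au) = n(e⁻)/3 = 0.4997 mol, so m = 0.4997 × 196.97 = 98.43 g.
Volume = m/ρ = 98.43 / 19.3 = 5.100 cm³.
Thickness = V/A = 5.100 / 171 = 0.0298 cm = 298 μm.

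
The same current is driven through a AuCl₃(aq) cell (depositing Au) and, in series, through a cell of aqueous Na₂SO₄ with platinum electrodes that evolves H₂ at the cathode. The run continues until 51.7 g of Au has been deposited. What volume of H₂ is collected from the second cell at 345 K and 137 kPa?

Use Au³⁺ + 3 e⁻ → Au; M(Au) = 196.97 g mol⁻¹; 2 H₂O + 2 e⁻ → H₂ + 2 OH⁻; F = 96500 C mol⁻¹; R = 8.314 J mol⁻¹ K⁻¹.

8.24 L

n(Au) = 51.7 / 196.97 = 0.2625 mol, so n(e⁻) = 3 × 0.2625 = 0.7874 mol.
The cells are in series, so the same 0.7874 mol of electrons passes through the second cell.
2 H₂O + 2 e⁻ → H₂ + 2 OH⁻ — 2 mol e⁻ per mol H₂, so n(H₂) = 0.7874/2 = 0.3937 mol.
V = nRT/P = (0.3937 × 8.314 × 345) / (137 × 10³) = 0.00824 m³ = 8.24 L.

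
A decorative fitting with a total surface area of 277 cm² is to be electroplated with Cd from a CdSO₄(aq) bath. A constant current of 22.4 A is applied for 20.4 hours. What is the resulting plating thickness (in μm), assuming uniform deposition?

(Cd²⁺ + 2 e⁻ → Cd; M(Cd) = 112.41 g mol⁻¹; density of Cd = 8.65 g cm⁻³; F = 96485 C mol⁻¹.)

Q = I·t = 22.40 × 73440 = 1645000 C; n(e⁻) = 17.05 mol.
n(Cd) = n(e⁻)/2 = 8.525 mol, so m = 8.525 × 112.41 = 958.3 g.
Volume = m/ρ = 958.3 / 8.65 = 110.8 cm³.
Thickness = V/A = 110.8 / 277 = 0.400 cm = 4000 μm.

4000 μm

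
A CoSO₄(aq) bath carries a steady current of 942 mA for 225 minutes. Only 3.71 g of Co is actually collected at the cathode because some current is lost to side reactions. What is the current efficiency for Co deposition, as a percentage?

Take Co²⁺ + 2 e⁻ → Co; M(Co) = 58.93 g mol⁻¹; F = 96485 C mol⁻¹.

Q = I·t = 0.9420 × 13500 = 12720 C; n(e⁻) = 12720/96485 = 0.1318 mol.
Theoretical n(Co) = n(e⁻)/2 = 0.06590 mol, i.e. m_theo = 0.06590 × 58.93 = 3.884 g.
Efficiency = m_actual / m_theo = 3.71 / 3.884 = 95.5 %.

95.5 %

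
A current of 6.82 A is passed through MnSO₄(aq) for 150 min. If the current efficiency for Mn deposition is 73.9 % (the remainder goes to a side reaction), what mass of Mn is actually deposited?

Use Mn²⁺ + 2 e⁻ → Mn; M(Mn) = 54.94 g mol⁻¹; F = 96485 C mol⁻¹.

Q = I·t = 6.820 × 9000.0 = 61380 C.
n(e⁻) = 61380/96485 = 0.6362 mol; theoretically n(Mn) = 0.6362/2 = 0.3181 mol, m_theo = 17.48 g.
At 73.9 % efficiency, m_actual = 0.739 × 17.48 = 12.9 g.

12.9 g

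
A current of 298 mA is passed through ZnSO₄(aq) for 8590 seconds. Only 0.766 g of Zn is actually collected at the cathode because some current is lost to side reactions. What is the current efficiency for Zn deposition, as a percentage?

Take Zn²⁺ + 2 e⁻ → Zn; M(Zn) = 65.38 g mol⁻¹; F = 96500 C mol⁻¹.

88.3 %

Q = I·t = 0.2980 × 8590.0 = 2560 C; n(e⁻) = 2560/96500 = 0.02653 mol.
Theoretical n(Zn) = n(e⁻)/2 = 0.01326 mol, i.e. m_theo = 0.01326 × 65.38 = 0.8672 g.
Efficiency = m_actual / m_theo = 0.766 / 0.8672 = 88.3 %.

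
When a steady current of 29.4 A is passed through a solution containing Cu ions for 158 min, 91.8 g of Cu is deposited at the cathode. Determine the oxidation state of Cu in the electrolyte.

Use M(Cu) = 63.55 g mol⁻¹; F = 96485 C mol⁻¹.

Q = I·t = 29.40 A × 9480.0 s = 278700 C, so n(e⁻) = 278700/96485 = 2.889 mol.
n(Cu) deposited = 91.8 / 63.55 = 1.445 mol.
Electrons per atom = n(e⁻)/n(Cu) = 2.889 / 1.445 = 2.00 ≈ 2, so the ion is Cu²⁺.

+2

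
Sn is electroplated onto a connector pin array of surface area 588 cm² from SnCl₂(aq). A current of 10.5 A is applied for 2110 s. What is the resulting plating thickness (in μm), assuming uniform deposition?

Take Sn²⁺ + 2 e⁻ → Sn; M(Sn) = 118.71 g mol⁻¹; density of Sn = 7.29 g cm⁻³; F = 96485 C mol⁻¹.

Q = I·t = 10.50 × 2110.0 = 22160 C; n(e⁻) = 0.2296 mol.
n(Sn) = n(e⁻)/2 = 0.1148 mol, so m = 0.1148 × 118.71 = 13.63 g.
Volume = m/ρ = 13.63 / 7.29 = 1.870 cm³.
Thickness = V/A = 1.870 / 588 = 0.00318 cm = 31.8 μm.

31.8 μm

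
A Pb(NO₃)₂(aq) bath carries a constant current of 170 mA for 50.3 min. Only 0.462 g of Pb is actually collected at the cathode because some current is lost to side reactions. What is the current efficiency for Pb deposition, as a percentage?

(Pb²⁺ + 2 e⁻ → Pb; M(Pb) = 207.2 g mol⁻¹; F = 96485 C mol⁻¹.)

83.9 %

Q = I·t = 0.1700 × 3018.0 = 513.1 C; n(e⁻) = 513.1/96485 = 0.005318 mol.
Theoretical n(Pb) = n(e⁻)/2 = 0.002659 mol, i.e. m_theo = 0.002659 × 207.2 = 0.5509 g.
Efficiency = m_actual / m_theo = 0.462 / 0.5509 = 83.9 %.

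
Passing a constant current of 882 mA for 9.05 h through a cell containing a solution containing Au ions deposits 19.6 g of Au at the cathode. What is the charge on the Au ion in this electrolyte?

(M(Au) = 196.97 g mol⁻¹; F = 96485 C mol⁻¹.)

Q = I·t = 0.8820 A × 32580 s = 28740 C, so n(e⁻) = 28740/96485 = 0.2978 mol.
n(Au) deposited = 19.6 / 196.97 = 0.09951 mol.
Electrons per atom = n(e⁻)/n(Au) = 0.2978 / 0.09951 = 2.99 ≈ 3, so the ion is Au³⁺.

+3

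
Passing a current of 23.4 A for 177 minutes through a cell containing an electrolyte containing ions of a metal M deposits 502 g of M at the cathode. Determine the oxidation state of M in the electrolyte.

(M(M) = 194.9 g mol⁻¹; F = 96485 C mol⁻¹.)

+1

Q = I·t = 23.40 A × 10620 s = 248500 C, so n(e⁻) = 248500/96485 = 2.576 mol.
n(M) deposited = 502 / 194.9 = 2.576 mol.
Electrons per atom = n(e⁻)/n(M) = 2.576 / 2.576 = 1.00 ≈ 1, so the ion is M⁺.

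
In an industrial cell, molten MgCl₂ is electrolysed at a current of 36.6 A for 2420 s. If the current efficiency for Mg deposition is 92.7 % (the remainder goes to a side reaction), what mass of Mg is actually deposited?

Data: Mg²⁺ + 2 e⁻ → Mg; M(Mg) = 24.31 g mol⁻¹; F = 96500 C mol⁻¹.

Q = I·t = 36.60 × 2420.0 = 88570 C.
n(e⁻) = 88570/96500 = 0.9178 mol; theoretically n(Mg) = 0.9178/2 = 0.4589 mol, m_theo = 11.16 g.
At 92.7 % efficiency, m_actual = 0.927 × 11.16 = 10.3 g.

10.3 g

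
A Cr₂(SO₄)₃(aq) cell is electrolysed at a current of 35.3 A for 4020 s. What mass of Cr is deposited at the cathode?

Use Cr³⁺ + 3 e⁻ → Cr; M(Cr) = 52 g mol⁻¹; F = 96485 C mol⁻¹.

25.5 g

Q = I·t = 35.30 A × 4020.0 s = 141900 C.
n(e⁻) = Q/F = 141900 / 96485 = 1.471 mol.
Cr³⁺ + 3 e⁻ → Cr, so n(Cr) = n(e⁻)/3 = 0.4903 mol.
m = n·M = 0.4903 × 52 = 25.5 g.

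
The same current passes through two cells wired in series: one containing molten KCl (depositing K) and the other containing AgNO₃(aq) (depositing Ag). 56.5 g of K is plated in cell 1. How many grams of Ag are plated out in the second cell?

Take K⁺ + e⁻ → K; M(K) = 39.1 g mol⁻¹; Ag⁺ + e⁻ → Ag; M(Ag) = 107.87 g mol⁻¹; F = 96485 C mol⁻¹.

n(K) = 56.5 / 39.1 = 1.445 mol.
Since K⁺ + e⁻ → K, n(e⁻) passed = 1 × 1.445 = 1.445 mol.
Cells in series carry the same charge, so the same 1.445 mol of electrons passes through cell 2.
Ag⁺ + e⁻ → Ag, so n(Ag) = 1.445 / 1 = 1.445 mol.
m(Ag) = 1.445 × 107.87 = 156 g.

156 g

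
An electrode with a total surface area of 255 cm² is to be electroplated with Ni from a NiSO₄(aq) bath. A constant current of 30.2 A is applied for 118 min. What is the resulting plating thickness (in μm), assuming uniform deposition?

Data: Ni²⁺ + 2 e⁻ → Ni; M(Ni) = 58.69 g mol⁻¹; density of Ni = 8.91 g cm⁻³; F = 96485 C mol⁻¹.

286 μm

Q = I·t = 30.20 × 7080.0 = 213800 C; n(e⁻) = 2.216 mol.
n(Ni) = n(e⁻)/2 = 1.108 mol, so m = 1.108 × 58.69 = 65.03 g.
Volume = m/ρ = 65.03 / 8.91 = 7.299 cm³.
Thickness = V/A = 7.299 / 255 = 0.0286 cm = 286 μm.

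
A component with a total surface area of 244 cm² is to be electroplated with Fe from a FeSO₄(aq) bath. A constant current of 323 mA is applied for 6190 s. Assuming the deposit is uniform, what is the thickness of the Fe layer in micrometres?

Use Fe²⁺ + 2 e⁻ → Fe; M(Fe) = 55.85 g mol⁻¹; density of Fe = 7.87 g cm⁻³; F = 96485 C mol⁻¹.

3.01 μm

Q = I·t = 0.3230 × 6190.0 = 1999 C; n(e⁻) = 0.02072 mol.
n(Fe) = n(e⁻)/2 = 0.01036 mol, so m = 0.01036 × 55.85 = 0.5787 g.
Volume = m/ρ = 0.5787 / 7.87 = 0.07353 cm³.
Thickness = V/A = 0.07353 / 244 = 3.01 × 10⁻⁴ cm = 3.01 μm.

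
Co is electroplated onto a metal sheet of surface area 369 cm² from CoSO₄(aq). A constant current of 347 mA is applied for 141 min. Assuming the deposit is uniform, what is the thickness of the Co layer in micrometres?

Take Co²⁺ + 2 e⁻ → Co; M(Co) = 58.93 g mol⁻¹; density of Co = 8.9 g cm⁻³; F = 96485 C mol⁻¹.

Q = I·t = 0.3470 × 8460.0 = 2936 C; n(e⁻) = 0.03043 mol.
n(Co) = n(e⁻)/2 = 0.01521 mol, so m = 0.01521 × 58.93 = 0.8965 g.
Volume = m/ρ = 0.8965 / 8.9 = 0.1007 cm³.
Thickness = V/A = 0.1007 / 369 = 2.73 × 10⁻⁴ cm = 2.73 μm.

2.73 μm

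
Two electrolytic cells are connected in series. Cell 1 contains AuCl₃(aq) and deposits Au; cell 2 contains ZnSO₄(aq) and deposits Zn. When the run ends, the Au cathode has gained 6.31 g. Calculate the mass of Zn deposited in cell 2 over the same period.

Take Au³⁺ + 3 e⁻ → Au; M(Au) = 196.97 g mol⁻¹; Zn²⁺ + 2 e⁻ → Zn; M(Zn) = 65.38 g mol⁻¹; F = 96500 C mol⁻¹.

n(Au) = 6.31 / 196.97 = 0.03204 mol.
Since Au³⁺ + 3 e⁻ → Au, n(e⁻) passed = 3 × 0.03204 = 0.09611 mol.
Cells in series carry the same charge, so the same 0.09611 mol of electrons passes through cell 2.
Zn²⁺ + 2 e⁻ → Zn, so n(Zn) = 0.09611 / 2 = 0.04805 mol.
m(Zn) = 0.04805 × 65.38 = 3.14 g.

3.14 g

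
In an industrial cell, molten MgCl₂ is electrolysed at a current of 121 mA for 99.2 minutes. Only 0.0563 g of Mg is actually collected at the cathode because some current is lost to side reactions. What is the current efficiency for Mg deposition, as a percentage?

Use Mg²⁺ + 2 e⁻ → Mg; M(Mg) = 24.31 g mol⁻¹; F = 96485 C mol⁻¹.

Q = I·t = 0.1210 × 5952.0 = 720.2 C; n(e⁻) = 720.2/96485 = 0.007464 mol.
Theoretical n(Mg) = n(e⁻)/2 = 0.003732 mol, i.e. m_theo = 0.003732 × 24.31 = 0.09073 g.
Efficiency = m_actual / m_theo = 0.0563 / 0.09073 = 62.1 %.

62.1 %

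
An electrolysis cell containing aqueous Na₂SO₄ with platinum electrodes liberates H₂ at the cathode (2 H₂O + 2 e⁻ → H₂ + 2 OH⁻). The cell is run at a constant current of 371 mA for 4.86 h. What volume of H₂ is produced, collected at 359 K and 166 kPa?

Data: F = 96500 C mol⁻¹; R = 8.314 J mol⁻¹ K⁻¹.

0.605 L

Q = I·t = 0.3710 A × 17496 s = 6491 C.
n(e⁻) = Q/F = 6491 / 96500 = 0.06726 mol.
2 electrons are transferred per H₂ molecule, so n(H₂) = 0.06726 / 2 = 0.03363 mol.
V = nRT/P = (0.03363 × 8.314 × 359) / (166 × 10³ Pa) = 6.05 × 10⁻⁴ m³ = 0.605 L.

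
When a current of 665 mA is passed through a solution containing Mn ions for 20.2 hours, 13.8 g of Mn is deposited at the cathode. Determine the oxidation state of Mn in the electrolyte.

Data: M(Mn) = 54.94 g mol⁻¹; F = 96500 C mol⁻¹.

+2

Q = I·t = 0.6650 A × 72720 s = 48360 C, so n(e⁻) = 48360/96500 = 0.5011 mol.
n(Mn) deposited = 13.8 / 54.94 = 0.2512 mol.
Electrons per atom = n(e⁻)/n(Mn) = 0.5011 / 0.2512 = 2.00 ≈ 2, so the ion is Mn²⁺.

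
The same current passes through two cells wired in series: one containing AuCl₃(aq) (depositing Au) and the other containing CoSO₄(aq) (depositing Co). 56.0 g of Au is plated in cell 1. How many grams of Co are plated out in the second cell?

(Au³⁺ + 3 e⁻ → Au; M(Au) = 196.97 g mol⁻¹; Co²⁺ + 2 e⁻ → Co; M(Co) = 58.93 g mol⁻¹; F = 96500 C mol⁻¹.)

n(Au) = 56.0 / 196.97 = 0.2843 mol.
Since Au³⁺ + 3 e⁻ → Au, n(e⁻) passed = 3 × 0.2843 = 0.8529 mol.
Cells in series carry the same charge, so the same 0.8529 mol of electrons passes through cell 2.
Co²⁺ + 2 e⁻ → Co, so n(Co) = 0.8529 / 2 = 0.4265 mol.
m(Co) = 0.4265 × 58.93 = 25.1 g.

25.1 g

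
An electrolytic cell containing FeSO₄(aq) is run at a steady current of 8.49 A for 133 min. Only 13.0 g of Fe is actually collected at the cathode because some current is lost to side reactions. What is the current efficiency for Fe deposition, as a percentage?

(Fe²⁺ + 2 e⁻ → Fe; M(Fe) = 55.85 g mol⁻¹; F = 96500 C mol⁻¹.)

Q = I·t = 8.490 × 7980.0 = 67750 C; n(e⁻) = 67750/96500 = 0.7021 mol.
Theoretical n(Fe) = n(e⁻)/2 = 0.3510 mol, i.e. m_theo = 0.3510 × 55.85 = 19.61 g.
Efficiency = m_actual / m_theo = 13.0 / 19.61 = 66.3 %.

66.3 %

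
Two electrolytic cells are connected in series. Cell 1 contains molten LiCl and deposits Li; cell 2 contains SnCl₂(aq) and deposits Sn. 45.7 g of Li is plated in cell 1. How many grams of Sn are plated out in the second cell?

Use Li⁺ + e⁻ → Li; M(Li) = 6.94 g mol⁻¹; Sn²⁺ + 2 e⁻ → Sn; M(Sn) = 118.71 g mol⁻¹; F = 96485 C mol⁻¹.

n(Li) = 45.7 / 6.94 = 6.585 mol.
Since Li⁺ + e⁻ → Li, n(e⁻) passed = 1 × 6.585 = 6.585 mol.
Cells in series carry the same charge, so the same 6.585 mol of electrons passes through cell 2.
Sn²⁺ + 2 e⁻ → Sn, so n(Sn) = 6.585 / 2 = 3.293 mol.
m(Sn) = 3.293 × 118.71 = 391 g.

391 g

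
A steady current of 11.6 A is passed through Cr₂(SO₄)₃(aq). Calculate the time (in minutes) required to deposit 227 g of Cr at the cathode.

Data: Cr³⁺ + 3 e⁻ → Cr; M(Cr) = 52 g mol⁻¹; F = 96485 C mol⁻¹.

n(Cr) = m/M = 227 / 52 = 4.365 mol.
Each Cr atom requires 3 electrons, so n(e⁻) = 3 × 4.365 = 13.10 mol.
Q = n(e⁻)·F = 13.10 × 96485 = 1264000 C.
t = Q/I = 1264000 / 11.60 A = 108900 s = 1820 min.

1820 min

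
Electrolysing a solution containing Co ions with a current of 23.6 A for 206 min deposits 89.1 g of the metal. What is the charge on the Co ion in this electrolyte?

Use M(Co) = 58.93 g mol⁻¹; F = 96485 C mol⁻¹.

Q = I·t = 23.60 A × 12360 s = 291700 C, so n(e⁻) = 291700/96485 = 3.023 mol.
n(Co) deposited = 89.1 / 58.93 = 1.512 mol.
Electrons per atom = n(e⁻)/n(Co) = 3.023 / 1.512 = 2.00 ≈ 2, so the ion is Co²⁺.

+2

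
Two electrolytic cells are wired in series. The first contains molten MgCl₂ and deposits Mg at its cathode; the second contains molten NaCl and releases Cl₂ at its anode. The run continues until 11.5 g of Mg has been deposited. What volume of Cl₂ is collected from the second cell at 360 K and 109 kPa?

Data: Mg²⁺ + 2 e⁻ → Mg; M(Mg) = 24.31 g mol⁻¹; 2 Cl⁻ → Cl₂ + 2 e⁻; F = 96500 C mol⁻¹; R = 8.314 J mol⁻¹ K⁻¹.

n(Mg) = 11.5 / 24.31 = 0.4731 mol, so n(e⁻) = 2 × 0.4731 = 0.9461 mol.
The cells are in series, so the same 0.9461 mol of electrons passes through the second cell.
2 Cl⁻ → Cl₂ + 2 e⁻ — 2 mol e⁻ per mol Cl₂, so n(Cl₂) = 0.9461/2 = 0.4731 mol.
V = nRT/P = (0.4731 × 8.314 × 360) / (109 × 10³) = 0.0130 m³ = 13.0 L.

13.0 L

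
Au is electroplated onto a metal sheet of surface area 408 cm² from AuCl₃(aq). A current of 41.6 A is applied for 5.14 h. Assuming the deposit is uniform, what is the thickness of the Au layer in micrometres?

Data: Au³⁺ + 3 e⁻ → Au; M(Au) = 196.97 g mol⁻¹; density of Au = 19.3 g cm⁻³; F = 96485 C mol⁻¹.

665 μm

Q = I·t = 41.60 × 18504 = 769800 C; n(e⁻) = 7.978 mol.
n(Au) = n(e⁻)/3 = 2.659 mol, so m = 2.659 × 196.97 = 523.8 g.
Volume = m/ρ = 523.8 / 19.3 = 27.14 cm³.
Thickness = V/A = 27.14 / 408 = 0.0665 cm = 665 μm.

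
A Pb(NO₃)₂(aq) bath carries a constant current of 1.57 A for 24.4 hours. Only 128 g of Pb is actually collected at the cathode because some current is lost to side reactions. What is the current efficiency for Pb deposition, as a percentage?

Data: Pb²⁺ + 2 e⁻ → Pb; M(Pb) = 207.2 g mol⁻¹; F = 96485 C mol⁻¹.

Q = I·t = 1.570 × 87840 = 137900 C; n(e⁻) = 137900/96485 = 1.429 mol.
Theoretical n(Pb) = n(e⁻)/2 = 0.7147 mol, i.e. m_theo = 0.7147 × 207.2 = 148.1 g.
Efficiency = m_actual / m_theo = 128 / 148.1 = 86.4 %.

86.4 %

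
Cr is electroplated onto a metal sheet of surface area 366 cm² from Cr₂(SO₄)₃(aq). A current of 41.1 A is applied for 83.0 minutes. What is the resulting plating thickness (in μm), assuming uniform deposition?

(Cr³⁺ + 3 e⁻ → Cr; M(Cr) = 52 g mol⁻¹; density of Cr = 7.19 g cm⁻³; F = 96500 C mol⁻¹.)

140 μm

Q = I·t = 41.10 × 4980.0 = 204700 C; n(e⁻) = 2.121 mol.
n(Cr) = n(e⁻)/3 = 0.7070 mol, so m = 0.7070 × 52 = 36.76 g.
Volume = m/ρ = 36.76 / 7.19 = 5.113 cm³.
Thickness = V/A = 5.113 / 366 = 0.0140 cm = 140 μm.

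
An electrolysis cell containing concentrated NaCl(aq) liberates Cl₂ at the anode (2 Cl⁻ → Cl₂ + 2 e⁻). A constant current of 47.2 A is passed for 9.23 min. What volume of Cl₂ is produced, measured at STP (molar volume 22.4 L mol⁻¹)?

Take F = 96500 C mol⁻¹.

3.03 L

Q = I·t = 47.20 A × 553.80 s = 26140 C.
n(e⁻) = Q/F = 26140 / 96500 = 0.2709 mol.
2 electrons are transferred per Cl₂ molecule, so n(Cl₂) = 0.2709 / 2 = 0.1354 mol.
V = n × V_m = 0.1354 × 22.4 = 3.03 L.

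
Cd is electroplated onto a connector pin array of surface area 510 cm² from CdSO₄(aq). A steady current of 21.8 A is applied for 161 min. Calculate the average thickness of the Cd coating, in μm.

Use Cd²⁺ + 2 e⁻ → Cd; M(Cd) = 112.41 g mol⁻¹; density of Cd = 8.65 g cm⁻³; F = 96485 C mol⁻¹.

Q = I·t = 21.80 × 9660.0 = 210600 C; n(e⁻) = 2.183 mol.
n(Cd) = n(e⁻)/2 = 1.091 mol, so m = 1.091 × 112.41 = 122.7 g.
Volume = m/ρ = 122.7 / 8.65 = 14.18 cm³.
Thickness = V/A = 14.18 / 510 = 0.0278 cm = 278 μm.

278 μm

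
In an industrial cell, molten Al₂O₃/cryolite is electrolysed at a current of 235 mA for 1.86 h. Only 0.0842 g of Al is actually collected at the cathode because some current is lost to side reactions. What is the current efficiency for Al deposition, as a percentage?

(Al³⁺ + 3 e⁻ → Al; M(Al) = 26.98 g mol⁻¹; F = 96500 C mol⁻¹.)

Q = I·t = 0.2350 × 6696.0 = 1574 C; n(e⁻) = 1574/96500 = 0.01631 mol.
Theoretical n(Al) = n(e⁻)/3 = 0.005435 mol, i.e. m_theo = 0.005435 × 26.98 = 0.1466 g.
Efficiency = m_actual / m_theo = 0.0842 / 0.1466 = 57.4 %.

57.4 %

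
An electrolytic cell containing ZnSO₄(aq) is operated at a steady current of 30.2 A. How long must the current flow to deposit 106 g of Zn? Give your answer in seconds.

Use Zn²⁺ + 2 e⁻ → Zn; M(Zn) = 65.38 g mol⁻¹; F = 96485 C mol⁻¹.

n(Zn) = m/M = 106 / 65.38 = 1.621 mol.
Each Zn atom requires 2 electrons, so n(e⁻) = 2 × 1.621 = 3.243 mol.
Q = n(e⁻)·F = 3.243 × 96485 = 312900 C.
t = Q/I = 312900 / 30.20 A = 10360 s.

10400 s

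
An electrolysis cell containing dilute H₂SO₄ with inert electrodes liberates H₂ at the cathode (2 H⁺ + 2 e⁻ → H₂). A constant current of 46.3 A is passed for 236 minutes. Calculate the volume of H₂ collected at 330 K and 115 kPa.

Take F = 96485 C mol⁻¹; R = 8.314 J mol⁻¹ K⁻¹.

81.1 L

Q = I·t = 46.30 A × 14160 s = 655600 C.
n(e⁻) = Q/F = 655600 / 96485 = 6.795 mol.
2 electrons are transferred per H₂ molecule, so n(H₂) = 6.795 / 2 = 3.397 mol.
V = nRT/P = (3.397 × 8.314 × 330) / (115 × 10³ Pa) = 0.0811 m³ = 81.1 L.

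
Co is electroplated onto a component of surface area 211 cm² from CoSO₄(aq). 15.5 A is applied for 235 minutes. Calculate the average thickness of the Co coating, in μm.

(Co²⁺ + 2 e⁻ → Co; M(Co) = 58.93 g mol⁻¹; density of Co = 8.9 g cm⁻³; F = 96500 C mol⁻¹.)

355 μm

Q = I·t = 15.50 × 14100 = 218600 C; n(e⁻) = 2.265 mol.
n(Co) = n(e⁻)/2 = 1.132 mol, so m = 1.132 × 58.93 = 66.73 g.
Volume = m/ρ = 66.73 / 8.9 = 7.498 cm³.
Thickness = V/A = 7.498 / 211 = 0.0355 cm = 355 μm.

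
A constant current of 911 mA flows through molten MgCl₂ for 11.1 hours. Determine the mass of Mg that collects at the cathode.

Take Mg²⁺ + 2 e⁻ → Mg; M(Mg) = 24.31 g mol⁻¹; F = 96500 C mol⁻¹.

Q = I·t = 0.9110 A × 39960 s = 36400 C.
n(e⁻) = Q/F = 36400 / 96500 = 0.3772 mol.
Mg²⁺ + 2 e⁻ → Mg, so n(Mg) = n(e⁻)/2 = 0.1886 mol.
m = n·M = 0.1886 × 24.31 = 4.59 g.

4.59 g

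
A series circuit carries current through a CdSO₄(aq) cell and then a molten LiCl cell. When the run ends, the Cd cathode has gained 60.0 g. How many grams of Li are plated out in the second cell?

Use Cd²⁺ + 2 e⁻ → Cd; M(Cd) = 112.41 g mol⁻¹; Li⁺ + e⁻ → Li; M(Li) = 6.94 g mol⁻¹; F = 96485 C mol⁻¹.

n(Cd) = 60.0 / 112.41 = 0.5338 mol.
Since Cd²⁺ + 2 e⁻ → Cd, n(e⁻) passed = 2 × 0.5338 = 1.068 mol.
Cells in series carry the same charge, so the same 1.068 mol of electrons passes through cell 2.
Li⁺ + e⁻ → Li, so n(Li) = 1.068 / 1 = 1.068 mol.
m(Li) = 1.068 × 6.94 = 7.41 g.

7.41 g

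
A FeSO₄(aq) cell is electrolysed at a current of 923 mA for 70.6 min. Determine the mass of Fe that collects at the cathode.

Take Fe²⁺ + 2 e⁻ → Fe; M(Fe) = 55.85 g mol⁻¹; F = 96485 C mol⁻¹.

1.13 g

Q = I·t = 0.9230 A × 4236.0 s = 3910 C.
n(e⁻) = Q/F = 3910 / 96485 = 0.04052 mol.
Fe²⁺ + 2 e⁻ → Fe, so n(Fe) = n(e⁻)/2 = 0.02026 mol.
m = n·M = 0.02026 × 55.85 = 1.13 g.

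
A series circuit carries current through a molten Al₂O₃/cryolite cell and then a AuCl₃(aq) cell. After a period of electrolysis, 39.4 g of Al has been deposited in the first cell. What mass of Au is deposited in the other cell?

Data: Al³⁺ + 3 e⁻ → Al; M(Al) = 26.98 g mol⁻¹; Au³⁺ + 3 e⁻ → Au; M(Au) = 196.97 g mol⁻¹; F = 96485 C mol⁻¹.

n(Al) = 39.4 / 26.98 = 1.460 mol.
Since Al³⁺ + 3 e⁻ → Al, n(e⁻) passed = 3 × 1.460 = 4.381 mol.
Cells in series carry the same charge, so the same 4.381 mol of electrons passes through cell 2.
Au³⁺ + 3 e⁻ → Au, so n(Au) = 4.381 / 3 = 1.460 mol.
m(Au) = 1.460 × 196.97 = 288 g.

288 g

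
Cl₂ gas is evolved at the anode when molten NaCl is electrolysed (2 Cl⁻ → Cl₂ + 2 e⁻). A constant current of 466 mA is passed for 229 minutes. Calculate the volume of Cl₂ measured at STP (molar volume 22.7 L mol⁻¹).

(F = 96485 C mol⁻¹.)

Q = I·t = 0.4660 A × 13740 s = 6403 C.
n(e⁻) = Q/F = 6403 / 96485 = 0.06636 mol.
2 electrons are transferred per Cl₂ molecule, so n(Cl₂) = 0.06636 / 2 = 0.03318 mol.
V = n × V_m = 0.03318 × 22.7 = 0.753 L.

0.753 L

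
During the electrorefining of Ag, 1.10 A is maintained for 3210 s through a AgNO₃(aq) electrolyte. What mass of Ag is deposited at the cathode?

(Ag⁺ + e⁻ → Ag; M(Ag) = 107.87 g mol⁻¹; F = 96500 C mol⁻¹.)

Q = I·t = 1.100 A × 3210.0 s = 3531 C.
n(e⁻) = Q/F = 3531 / 96500 = 0.03659 mol.
Ag⁺ + e⁻ → Ag, so n(Ag) = n(e⁻)/1 = 0.03659 mol.
m = n·M = 0.03659 × 107.87 = 3.95 g.

3.95 g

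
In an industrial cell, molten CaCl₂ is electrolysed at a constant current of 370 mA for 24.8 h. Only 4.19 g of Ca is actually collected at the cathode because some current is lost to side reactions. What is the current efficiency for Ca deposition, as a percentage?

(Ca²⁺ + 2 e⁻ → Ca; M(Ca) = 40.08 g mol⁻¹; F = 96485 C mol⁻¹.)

Q = I·t = 0.3700 × 89280 = 33030 C; n(e⁻) = 33030/96485 = 0.3424 mol.
Theoretical n(Ca) = n(e⁻)/2 = 0.1712 mol, i.e. m_theo = 0.1712 × 40.08 = 6.861 g.
Efficiency = m_actual / m_theo = 4.19 / 6.861 = 61.1 %.

61.1 %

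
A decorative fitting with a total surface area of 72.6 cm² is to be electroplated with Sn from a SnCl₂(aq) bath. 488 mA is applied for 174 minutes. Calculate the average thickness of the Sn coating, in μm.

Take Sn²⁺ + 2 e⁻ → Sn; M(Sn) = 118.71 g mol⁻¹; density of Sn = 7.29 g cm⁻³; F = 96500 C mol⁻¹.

59.2 μm

Q = I·t = 0.4880 × 10440 = 5095 C; n(e⁻) = 0.05280 mol.
n(Sn) = n(e⁻)/2 = 0.02640 mol, so m = 0.02640 × 118.71 = 3.134 g.
Volume = m/ρ = 3.134 / 7.29 = 0.4299 cm³.
Thickness = V/A = 0.4299 / 72.6 = 0.00592 cm = 59.2 μm.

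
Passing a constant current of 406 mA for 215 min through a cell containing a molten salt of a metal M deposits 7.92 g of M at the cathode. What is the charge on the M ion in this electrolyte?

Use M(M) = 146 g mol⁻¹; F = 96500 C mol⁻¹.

+1

Q = I·t = 0.4060 A × 12900 s = 5237 C, so n(e⁻) = 5237/96500 = 0.05427 mol.
n(M) deposited = 7.92 / 146 = 0.05425 mol.
Electrons per atom = n(e⁻)/n(M) = 0.05427 / 0.05425 = 1.00 ≈ 1, so the ion is M⁺.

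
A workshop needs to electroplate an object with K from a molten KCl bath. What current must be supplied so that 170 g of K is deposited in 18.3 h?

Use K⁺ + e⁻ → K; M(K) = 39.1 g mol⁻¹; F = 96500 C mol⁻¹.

n(K) = 170 / 39.1 = 4.348 mol.
n(e⁻) = 1 × 4.348 = 4.348 mol.
Q = n(e⁻)·F = 4.348 × 96500 = 419600 C.
I = Q/t = 419600 / 65880 s = 6.37 A.

6.37 A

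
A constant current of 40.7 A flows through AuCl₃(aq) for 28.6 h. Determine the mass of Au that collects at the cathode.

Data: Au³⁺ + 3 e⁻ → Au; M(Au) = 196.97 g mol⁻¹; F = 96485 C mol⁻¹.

Q = I·t = 40.70 A × 102960 s = 4190000 C.
n(e⁻) = Q/F = 4190000 / 96485 = 43.43 mol.
Au³⁺ + 3 e⁻ → Au, so n(Au) = n(e⁻)/3 = 14.48 mol.
m = n·M = 14.48 × 196.97 = 2850 g.

2850 g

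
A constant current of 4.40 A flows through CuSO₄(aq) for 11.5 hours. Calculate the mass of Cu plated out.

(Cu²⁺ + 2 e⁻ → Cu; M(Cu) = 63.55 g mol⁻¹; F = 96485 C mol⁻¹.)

60.0 g

Q = I·t = 4.400 A × 41400 s = 182200 C.
n(e⁻) = Q/F = 182200 / 96485 = 1.888 mol.
Cu²⁺ + 2 e⁻ → Cu, so n(Cu) = n(e⁻)/2 = 0.9440 mol.
m = n·M = 0.9440 × 63.55 = 60.0 g.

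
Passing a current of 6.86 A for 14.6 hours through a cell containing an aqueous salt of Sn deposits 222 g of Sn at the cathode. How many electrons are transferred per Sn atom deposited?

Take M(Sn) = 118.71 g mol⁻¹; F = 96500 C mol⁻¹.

2

Q = I·t = 6.860 A × 52560 s = 360600 C, so n(e⁻) = 360600/96500 = 3.736 mol.
n(Sn) deposited = 222 / 118.71 = 1.870 mol.
Electrons per atom = n(e⁻)/n(Sn) = 3.736 / 1.870 = 2.00 ≈ 2, so the ion is Sn²⁺.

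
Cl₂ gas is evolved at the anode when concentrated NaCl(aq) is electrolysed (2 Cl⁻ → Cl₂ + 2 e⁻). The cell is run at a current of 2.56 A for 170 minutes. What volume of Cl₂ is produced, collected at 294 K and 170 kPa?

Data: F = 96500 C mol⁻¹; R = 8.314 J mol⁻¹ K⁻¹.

1.95 L

Q = I·t = 2.560 A × 10200 s = 26110 C.
n(e⁻) = Q/F = 26110 / 96500 = 0.2706 mol.
2 electrons are transferred per Cl₂ molecule, so n(Cl₂) = 0.2706 / 2 = 0.1353 mol.
V = nRT/P = (0.1353 × 8.314 × 294) / (170 × 10³ Pa) = 0.00195 m³ = 1.95 L.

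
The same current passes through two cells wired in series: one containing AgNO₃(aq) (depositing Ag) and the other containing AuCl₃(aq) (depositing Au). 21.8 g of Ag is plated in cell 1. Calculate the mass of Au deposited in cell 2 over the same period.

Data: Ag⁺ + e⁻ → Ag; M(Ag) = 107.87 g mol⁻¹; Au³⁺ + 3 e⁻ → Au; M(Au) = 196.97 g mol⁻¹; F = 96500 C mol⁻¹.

n(Ag) = 21.8 / 107.87 = 0.2021 mol.
Since Ag⁺ + e⁻ → Ag, n(e⁻) passed = 1 × 0.2021 = 0.2021 mol.
Cells in series carry the same charge, so the same 0.2021 mol of electrons passes through cell 2.
Au³⁺ + 3 e⁻ → Au, so n(Au) = 0.2021 / 3 = 0.06737 mol.
m(Au) = 0.06737 × 196.97 = 13.3 g.

13.3 g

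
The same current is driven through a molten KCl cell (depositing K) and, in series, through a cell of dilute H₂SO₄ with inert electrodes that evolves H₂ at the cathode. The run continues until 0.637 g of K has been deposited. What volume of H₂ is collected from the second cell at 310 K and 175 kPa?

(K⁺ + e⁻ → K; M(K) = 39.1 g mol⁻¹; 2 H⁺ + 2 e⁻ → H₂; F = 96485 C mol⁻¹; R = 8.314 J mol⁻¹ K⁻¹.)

0.120 L

n(K) = 0.637 / 39.1 = 0.01629 mol, so n(e⁻) = 1 × 0.01629 = 0.01629 mol.
The cells are in series, so the same 0.01629 mol of electrons passes through the second cell.
2 H⁺ + 2 e⁻ → H₂ — 2 mol e⁻ per mol H₂, so n(H₂) = 0.01629/2 = 0.008146 mol.
V = nRT/P = (0.008146 × 8.314 × 310) / (175 × 10³) = 1.20 × 10⁻⁴ m³ = 0.120 L.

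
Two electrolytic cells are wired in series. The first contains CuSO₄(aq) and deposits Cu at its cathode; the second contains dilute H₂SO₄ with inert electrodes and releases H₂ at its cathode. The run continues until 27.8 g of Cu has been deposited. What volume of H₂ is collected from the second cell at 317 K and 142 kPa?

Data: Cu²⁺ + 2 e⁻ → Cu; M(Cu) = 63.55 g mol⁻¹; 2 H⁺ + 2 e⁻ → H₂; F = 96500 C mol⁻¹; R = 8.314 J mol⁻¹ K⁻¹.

n(Cu) = 27.8 / 63.55 = 0.4375 mol, so n(e⁻) = 2 × 0.4375 = 0.8749 mol.
The cells are in series, so the same 0.8749 mol of electrons passes through the second cell.
2 H⁺ + 2 e⁻ → H₂ — 2 mol e⁻ per mol H₂, so n(H₂) = 0.8749/2 = 0.4375 mol.
V = nRT/P = (0.4375 × 8.314 × 317) / (142 × 10³) = 0.00812 m³ = 8.12 L.

8.12 L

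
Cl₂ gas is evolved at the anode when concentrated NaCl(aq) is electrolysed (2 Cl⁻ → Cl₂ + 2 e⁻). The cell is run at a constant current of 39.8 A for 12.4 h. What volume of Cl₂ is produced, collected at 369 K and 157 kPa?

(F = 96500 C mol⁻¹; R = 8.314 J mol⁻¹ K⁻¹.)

180 L

Q = I·t = 39.80 A × 44640 s = 1777000 C.
n(e⁻) = Q/F = 1777000 / 96500 = 18.41 mol.
2 electrons are transferred per Cl₂ molecule, so n(Cl₂) = 18.41 / 2 = 9.206 mol.
V = nRT/P = (9.206 × 8.314 × 369) / (157 × 10³ Pa) = 0.180 m³ = 180 L.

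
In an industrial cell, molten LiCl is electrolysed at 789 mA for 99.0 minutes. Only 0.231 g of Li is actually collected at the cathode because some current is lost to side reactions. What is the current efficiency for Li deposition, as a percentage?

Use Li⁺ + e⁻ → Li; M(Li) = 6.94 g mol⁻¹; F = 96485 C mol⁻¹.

68.5 %

Q = I·t = 0.7890 × 5940.0 = 4687 C; n(e⁻) = 4687/96485 = 0.04857 mol.
Theoretical n(Li) = n(e⁻)/1 = 0.04857 mol, i.e. m_theo = 0.04857 × 6.94 = 0.3371 g.
Efficiency = m_actual / m_theo = 0.231 / 0.3371 = 68.5 %.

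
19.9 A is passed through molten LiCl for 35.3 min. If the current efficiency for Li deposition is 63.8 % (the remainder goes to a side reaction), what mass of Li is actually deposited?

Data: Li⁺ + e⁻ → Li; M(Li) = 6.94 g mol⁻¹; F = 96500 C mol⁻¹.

1.93 g

Q = I·t = 19.90 × 2118.0 = 42150 C.
n(e⁻) = 42150/96500 = 0.4368 mol; theoretically n(Li) = 0.4368/1 = 0.4368 mol, m_theo = 3.031 g.
At 63.8 % efficiency, m_actual = 0.638 × 3.031 = 1.93 g.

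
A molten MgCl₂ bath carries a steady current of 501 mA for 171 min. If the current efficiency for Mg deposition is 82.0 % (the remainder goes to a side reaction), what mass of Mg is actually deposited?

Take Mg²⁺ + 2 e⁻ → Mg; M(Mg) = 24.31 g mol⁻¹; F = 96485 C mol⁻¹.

0.531 g

Q = I·t = 0.5010 × 10260 = 5140 C.
n(e⁻) = 5140/96485 = 0.05328 mol; theoretically n(Mg) = 0.05328/2 = 0.02664 mol, m_theo = 0.6476 g.
At 82.0 % efficiency, m_actual = 0.820 × 0.6476 = 0.531 g.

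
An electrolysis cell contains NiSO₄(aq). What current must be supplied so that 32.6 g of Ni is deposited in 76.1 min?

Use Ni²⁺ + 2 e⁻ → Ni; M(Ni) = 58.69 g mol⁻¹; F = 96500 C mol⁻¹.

23.5 A

n(Ni) = 32.6 / 58.69 = 0.5555 mol.
n(e⁻) = 2 × 0.5555 = 1.111 mol.
Q = n(e⁻)·F = 1.111 × 96500 = 107200 C.
I = Q/t = 107200 / 4566.0 s = 23.5 A.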